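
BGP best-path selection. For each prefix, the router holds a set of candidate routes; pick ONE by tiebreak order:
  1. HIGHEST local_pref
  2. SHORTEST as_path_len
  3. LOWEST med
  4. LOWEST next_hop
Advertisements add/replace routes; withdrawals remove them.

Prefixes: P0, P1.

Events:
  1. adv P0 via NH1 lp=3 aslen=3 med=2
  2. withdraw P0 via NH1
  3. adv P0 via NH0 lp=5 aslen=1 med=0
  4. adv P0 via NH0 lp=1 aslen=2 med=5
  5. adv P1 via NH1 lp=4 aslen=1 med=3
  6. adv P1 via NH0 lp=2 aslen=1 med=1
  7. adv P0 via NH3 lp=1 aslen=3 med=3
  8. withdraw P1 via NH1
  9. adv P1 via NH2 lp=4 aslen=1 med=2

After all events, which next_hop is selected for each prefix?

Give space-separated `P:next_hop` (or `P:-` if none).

Op 1: best P0=NH1 P1=-
Op 2: best P0=- P1=-
Op 3: best P0=NH0 P1=-
Op 4: best P0=NH0 P1=-
Op 5: best P0=NH0 P1=NH1
Op 6: best P0=NH0 P1=NH1
Op 7: best P0=NH0 P1=NH1
Op 8: best P0=NH0 P1=NH0
Op 9: best P0=NH0 P1=NH2

Answer: P0:NH0 P1:NH2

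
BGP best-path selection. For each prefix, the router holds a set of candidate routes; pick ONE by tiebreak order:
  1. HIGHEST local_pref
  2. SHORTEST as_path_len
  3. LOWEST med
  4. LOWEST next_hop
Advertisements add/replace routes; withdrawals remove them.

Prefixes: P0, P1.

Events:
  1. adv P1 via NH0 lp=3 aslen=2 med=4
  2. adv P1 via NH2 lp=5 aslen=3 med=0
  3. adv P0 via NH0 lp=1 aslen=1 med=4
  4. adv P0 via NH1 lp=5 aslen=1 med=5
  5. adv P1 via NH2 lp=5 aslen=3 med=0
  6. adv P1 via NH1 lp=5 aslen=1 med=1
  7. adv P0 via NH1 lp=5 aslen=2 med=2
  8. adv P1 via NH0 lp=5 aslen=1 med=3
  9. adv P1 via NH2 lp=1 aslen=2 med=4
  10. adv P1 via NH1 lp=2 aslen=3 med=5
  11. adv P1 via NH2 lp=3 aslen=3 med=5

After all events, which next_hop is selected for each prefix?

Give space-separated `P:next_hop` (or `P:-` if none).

Op 1: best P0=- P1=NH0
Op 2: best P0=- P1=NH2
Op 3: best P0=NH0 P1=NH2
Op 4: best P0=NH1 P1=NH2
Op 5: best P0=NH1 P1=NH2
Op 6: best P0=NH1 P1=NH1
Op 7: best P0=NH1 P1=NH1
Op 8: best P0=NH1 P1=NH1
Op 9: best P0=NH1 P1=NH1
Op 10: best P0=NH1 P1=NH0
Op 11: best P0=NH1 P1=NH0

Answer: P0:NH1 P1:NH0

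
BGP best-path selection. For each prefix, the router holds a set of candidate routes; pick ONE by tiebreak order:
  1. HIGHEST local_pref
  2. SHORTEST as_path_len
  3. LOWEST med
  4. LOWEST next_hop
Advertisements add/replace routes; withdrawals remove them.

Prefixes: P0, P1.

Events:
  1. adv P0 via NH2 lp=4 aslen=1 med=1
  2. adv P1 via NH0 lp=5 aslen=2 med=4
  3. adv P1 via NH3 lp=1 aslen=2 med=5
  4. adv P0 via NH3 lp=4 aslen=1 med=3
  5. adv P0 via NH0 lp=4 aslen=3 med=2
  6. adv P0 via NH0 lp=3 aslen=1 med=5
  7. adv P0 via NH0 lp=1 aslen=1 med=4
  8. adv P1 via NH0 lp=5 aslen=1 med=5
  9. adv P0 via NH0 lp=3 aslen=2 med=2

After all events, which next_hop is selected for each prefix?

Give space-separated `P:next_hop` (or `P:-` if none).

Op 1: best P0=NH2 P1=-
Op 2: best P0=NH2 P1=NH0
Op 3: best P0=NH2 P1=NH0
Op 4: best P0=NH2 P1=NH0
Op 5: best P0=NH2 P1=NH0
Op 6: best P0=NH2 P1=NH0
Op 7: best P0=NH2 P1=NH0
Op 8: best P0=NH2 P1=NH0
Op 9: best P0=NH2 P1=NH0

Answer: P0:NH2 P1:NH0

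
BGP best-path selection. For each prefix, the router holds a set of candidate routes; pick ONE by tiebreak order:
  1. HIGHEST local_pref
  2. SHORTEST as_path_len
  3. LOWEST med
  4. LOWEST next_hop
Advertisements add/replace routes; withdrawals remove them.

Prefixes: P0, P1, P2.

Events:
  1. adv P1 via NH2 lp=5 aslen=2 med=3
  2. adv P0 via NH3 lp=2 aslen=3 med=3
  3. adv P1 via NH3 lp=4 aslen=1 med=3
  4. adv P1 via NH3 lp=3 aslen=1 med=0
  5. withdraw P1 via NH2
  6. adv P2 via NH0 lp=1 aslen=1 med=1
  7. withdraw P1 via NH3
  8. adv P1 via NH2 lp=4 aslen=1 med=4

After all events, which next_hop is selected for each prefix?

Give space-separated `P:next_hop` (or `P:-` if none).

Op 1: best P0=- P1=NH2 P2=-
Op 2: best P0=NH3 P1=NH2 P2=-
Op 3: best P0=NH3 P1=NH2 P2=-
Op 4: best P0=NH3 P1=NH2 P2=-
Op 5: best P0=NH3 P1=NH3 P2=-
Op 6: best P0=NH3 P1=NH3 P2=NH0
Op 7: best P0=NH3 P1=- P2=NH0
Op 8: best P0=NH3 P1=NH2 P2=NH0

Answer: P0:NH3 P1:NH2 P2:NH0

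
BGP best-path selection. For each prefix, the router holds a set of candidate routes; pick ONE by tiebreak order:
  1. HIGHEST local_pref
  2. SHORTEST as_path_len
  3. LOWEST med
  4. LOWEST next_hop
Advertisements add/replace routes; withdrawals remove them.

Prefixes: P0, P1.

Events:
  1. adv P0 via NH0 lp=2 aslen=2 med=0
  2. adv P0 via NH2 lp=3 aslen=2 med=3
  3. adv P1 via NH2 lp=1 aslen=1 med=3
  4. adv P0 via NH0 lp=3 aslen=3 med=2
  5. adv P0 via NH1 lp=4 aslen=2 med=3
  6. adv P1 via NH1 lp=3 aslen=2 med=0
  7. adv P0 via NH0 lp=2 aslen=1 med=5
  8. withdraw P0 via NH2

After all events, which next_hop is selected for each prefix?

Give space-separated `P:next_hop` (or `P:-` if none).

Answer: P0:NH1 P1:NH1

Derivation:
Op 1: best P0=NH0 P1=-
Op 2: best P0=NH2 P1=-
Op 3: best P0=NH2 P1=NH2
Op 4: best P0=NH2 P1=NH2
Op 5: best P0=NH1 P1=NH2
Op 6: best P0=NH1 P1=NH1
Op 7: best P0=NH1 P1=NH1
Op 8: best P0=NH1 P1=NH1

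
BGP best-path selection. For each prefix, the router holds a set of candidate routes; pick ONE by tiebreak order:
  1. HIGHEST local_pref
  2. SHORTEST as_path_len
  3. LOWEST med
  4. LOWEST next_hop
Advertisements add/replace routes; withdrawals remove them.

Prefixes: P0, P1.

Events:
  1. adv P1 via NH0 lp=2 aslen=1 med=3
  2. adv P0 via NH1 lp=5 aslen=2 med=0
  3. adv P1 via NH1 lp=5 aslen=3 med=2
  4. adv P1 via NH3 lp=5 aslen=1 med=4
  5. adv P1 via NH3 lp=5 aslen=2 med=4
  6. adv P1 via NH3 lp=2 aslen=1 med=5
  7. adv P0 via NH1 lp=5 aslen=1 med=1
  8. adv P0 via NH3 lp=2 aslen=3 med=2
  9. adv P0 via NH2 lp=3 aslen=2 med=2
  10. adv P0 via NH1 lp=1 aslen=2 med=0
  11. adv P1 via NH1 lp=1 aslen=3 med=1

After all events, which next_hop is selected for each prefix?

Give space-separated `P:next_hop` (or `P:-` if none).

Op 1: best P0=- P1=NH0
Op 2: best P0=NH1 P1=NH0
Op 3: best P0=NH1 P1=NH1
Op 4: best P0=NH1 P1=NH3
Op 5: best P0=NH1 P1=NH3
Op 6: best P0=NH1 P1=NH1
Op 7: best P0=NH1 P1=NH1
Op 8: best P0=NH1 P1=NH1
Op 9: best P0=NH1 P1=NH1
Op 10: best P0=NH2 P1=NH1
Op 11: best P0=NH2 P1=NH0

Answer: P0:NH2 P1:NH0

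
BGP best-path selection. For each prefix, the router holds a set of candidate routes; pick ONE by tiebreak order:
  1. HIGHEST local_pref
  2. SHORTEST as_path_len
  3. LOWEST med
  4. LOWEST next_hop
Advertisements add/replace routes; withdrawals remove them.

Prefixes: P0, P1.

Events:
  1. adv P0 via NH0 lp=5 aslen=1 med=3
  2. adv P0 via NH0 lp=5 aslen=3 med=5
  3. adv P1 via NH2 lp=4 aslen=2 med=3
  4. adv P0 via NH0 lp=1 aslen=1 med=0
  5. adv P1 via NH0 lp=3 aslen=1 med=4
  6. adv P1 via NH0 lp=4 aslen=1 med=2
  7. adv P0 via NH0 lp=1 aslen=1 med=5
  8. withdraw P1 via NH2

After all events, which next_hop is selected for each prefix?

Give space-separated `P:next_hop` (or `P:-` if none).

Answer: P0:NH0 P1:NH0

Derivation:
Op 1: best P0=NH0 P1=-
Op 2: best P0=NH0 P1=-
Op 3: best P0=NH0 P1=NH2
Op 4: best P0=NH0 P1=NH2
Op 5: best P0=NH0 P1=NH2
Op 6: best P0=NH0 P1=NH0
Op 7: best P0=NH0 P1=NH0
Op 8: best P0=NH0 P1=NH0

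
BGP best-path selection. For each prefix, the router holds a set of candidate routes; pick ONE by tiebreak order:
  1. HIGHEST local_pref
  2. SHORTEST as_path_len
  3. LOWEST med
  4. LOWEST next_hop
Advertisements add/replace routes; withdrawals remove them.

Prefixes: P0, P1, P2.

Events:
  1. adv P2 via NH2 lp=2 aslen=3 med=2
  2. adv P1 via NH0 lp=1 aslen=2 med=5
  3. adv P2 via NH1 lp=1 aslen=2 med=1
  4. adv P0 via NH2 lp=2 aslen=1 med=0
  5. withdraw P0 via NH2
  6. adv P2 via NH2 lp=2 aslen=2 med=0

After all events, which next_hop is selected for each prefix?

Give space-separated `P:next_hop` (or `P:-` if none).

Answer: P0:- P1:NH0 P2:NH2

Derivation:
Op 1: best P0=- P1=- P2=NH2
Op 2: best P0=- P1=NH0 P2=NH2
Op 3: best P0=- P1=NH0 P2=NH2
Op 4: best P0=NH2 P1=NH0 P2=NH2
Op 5: best P0=- P1=NH0 P2=NH2
Op 6: best P0=- P1=NH0 P2=NH2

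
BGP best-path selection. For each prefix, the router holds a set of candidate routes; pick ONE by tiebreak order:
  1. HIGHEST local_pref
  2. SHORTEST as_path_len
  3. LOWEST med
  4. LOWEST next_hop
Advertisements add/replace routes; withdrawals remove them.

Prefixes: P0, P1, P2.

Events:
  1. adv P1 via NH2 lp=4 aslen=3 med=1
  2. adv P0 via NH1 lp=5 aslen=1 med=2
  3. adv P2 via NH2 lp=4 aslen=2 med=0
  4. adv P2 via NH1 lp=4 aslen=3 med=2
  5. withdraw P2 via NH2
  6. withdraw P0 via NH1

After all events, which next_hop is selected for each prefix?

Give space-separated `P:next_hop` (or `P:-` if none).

Answer: P0:- P1:NH2 P2:NH1

Derivation:
Op 1: best P0=- P1=NH2 P2=-
Op 2: best P0=NH1 P1=NH2 P2=-
Op 3: best P0=NH1 P1=NH2 P2=NH2
Op 4: best P0=NH1 P1=NH2 P2=NH2
Op 5: best P0=NH1 P1=NH2 P2=NH1
Op 6: best P0=- P1=NH2 P2=NH1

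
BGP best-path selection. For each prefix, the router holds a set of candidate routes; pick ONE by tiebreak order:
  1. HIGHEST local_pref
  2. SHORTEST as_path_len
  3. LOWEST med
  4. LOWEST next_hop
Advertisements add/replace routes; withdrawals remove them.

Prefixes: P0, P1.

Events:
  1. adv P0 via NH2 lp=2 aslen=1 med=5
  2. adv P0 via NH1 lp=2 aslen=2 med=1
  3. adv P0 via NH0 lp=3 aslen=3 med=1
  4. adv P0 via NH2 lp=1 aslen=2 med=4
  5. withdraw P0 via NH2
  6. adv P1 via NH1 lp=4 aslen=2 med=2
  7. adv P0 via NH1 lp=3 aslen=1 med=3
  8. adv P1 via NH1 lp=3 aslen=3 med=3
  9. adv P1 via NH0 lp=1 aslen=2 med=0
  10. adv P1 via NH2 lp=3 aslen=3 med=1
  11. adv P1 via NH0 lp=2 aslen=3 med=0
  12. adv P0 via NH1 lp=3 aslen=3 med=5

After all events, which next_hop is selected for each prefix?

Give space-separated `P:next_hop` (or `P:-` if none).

Answer: P0:NH0 P1:NH2

Derivation:
Op 1: best P0=NH2 P1=-
Op 2: best P0=NH2 P1=-
Op 3: best P0=NH0 P1=-
Op 4: best P0=NH0 P1=-
Op 5: best P0=NH0 P1=-
Op 6: best P0=NH0 P1=NH1
Op 7: best P0=NH1 P1=NH1
Op 8: best P0=NH1 P1=NH1
Op 9: best P0=NH1 P1=NH1
Op 10: best P0=NH1 P1=NH2
Op 11: best P0=NH1 P1=NH2
Op 12: best P0=NH0 P1=NH2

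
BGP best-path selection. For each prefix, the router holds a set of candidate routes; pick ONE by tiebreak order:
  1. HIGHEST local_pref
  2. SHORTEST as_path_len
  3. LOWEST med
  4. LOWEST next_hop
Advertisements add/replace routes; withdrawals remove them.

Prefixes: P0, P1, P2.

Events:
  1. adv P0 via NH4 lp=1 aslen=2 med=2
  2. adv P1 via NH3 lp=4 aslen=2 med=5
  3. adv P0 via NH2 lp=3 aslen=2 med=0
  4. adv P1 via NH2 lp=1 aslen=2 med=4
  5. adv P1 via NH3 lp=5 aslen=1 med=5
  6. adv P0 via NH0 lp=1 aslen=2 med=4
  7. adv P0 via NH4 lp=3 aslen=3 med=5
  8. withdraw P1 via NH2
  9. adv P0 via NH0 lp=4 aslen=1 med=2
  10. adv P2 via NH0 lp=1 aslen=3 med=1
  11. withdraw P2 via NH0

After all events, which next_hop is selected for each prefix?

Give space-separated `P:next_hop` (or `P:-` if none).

Answer: P0:NH0 P1:NH3 P2:-

Derivation:
Op 1: best P0=NH4 P1=- P2=-
Op 2: best P0=NH4 P1=NH3 P2=-
Op 3: best P0=NH2 P1=NH3 P2=-
Op 4: best P0=NH2 P1=NH3 P2=-
Op 5: best P0=NH2 P1=NH3 P2=-
Op 6: best P0=NH2 P1=NH3 P2=-
Op 7: best P0=NH2 P1=NH3 P2=-
Op 8: best P0=NH2 P1=NH3 P2=-
Op 9: best P0=NH0 P1=NH3 P2=-
Op 10: best P0=NH0 P1=NH3 P2=NH0
Op 11: best P0=NH0 P1=NH3 P2=-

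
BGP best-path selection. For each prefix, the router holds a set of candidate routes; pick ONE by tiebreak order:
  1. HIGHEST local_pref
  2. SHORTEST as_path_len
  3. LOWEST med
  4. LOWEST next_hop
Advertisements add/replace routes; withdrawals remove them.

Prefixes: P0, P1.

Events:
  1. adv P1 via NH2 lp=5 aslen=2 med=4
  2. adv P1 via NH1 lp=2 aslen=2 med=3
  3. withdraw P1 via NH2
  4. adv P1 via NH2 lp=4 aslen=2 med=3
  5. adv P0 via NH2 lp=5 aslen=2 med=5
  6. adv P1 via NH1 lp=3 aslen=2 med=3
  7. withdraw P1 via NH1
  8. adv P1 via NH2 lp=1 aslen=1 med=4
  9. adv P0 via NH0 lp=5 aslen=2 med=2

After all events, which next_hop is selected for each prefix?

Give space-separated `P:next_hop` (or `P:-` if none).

Answer: P0:NH0 P1:NH2

Derivation:
Op 1: best P0=- P1=NH2
Op 2: best P0=- P1=NH2
Op 3: best P0=- P1=NH1
Op 4: best P0=- P1=NH2
Op 5: best P0=NH2 P1=NH2
Op 6: best P0=NH2 P1=NH2
Op 7: best P0=NH2 P1=NH2
Op 8: best P0=NH2 P1=NH2
Op 9: best P0=NH0 P1=NH2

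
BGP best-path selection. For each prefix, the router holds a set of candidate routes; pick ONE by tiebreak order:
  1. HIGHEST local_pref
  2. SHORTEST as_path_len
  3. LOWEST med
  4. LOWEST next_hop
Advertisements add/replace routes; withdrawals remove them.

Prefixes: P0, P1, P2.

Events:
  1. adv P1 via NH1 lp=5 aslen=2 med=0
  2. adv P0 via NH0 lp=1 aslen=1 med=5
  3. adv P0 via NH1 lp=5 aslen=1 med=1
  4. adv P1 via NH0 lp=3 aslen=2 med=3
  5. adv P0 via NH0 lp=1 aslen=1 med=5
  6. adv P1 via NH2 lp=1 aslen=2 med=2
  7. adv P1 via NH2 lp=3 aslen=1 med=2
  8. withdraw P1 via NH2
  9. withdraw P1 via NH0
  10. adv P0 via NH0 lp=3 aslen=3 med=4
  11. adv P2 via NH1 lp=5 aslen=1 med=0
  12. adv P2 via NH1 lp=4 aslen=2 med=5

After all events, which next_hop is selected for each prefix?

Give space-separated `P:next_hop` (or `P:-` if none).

Op 1: best P0=- P1=NH1 P2=-
Op 2: best P0=NH0 P1=NH1 P2=-
Op 3: best P0=NH1 P1=NH1 P2=-
Op 4: best P0=NH1 P1=NH1 P2=-
Op 5: best P0=NH1 P1=NH1 P2=-
Op 6: best P0=NH1 P1=NH1 P2=-
Op 7: best P0=NH1 P1=NH1 P2=-
Op 8: best P0=NH1 P1=NH1 P2=-
Op 9: best P0=NH1 P1=NH1 P2=-
Op 10: best P0=NH1 P1=NH1 P2=-
Op 11: best P0=NH1 P1=NH1 P2=NH1
Op 12: best P0=NH1 P1=NH1 P2=NH1

Answer: P0:NH1 P1:NH1 P2:NH1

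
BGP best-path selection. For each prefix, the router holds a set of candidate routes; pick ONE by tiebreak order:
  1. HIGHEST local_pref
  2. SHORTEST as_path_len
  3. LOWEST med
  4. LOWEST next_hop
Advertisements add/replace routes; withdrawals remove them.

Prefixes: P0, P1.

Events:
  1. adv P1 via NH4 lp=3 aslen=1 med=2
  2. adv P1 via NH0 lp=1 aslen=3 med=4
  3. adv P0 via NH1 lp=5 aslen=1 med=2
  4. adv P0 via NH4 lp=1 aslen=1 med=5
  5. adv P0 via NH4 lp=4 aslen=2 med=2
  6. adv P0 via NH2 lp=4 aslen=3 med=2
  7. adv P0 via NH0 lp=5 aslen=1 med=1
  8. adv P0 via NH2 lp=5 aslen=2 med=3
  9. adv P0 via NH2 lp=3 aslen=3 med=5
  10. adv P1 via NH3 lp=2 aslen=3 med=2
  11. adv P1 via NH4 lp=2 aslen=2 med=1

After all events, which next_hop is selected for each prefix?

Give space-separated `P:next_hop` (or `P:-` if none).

Op 1: best P0=- P1=NH4
Op 2: best P0=- P1=NH4
Op 3: best P0=NH1 P1=NH4
Op 4: best P0=NH1 P1=NH4
Op 5: best P0=NH1 P1=NH4
Op 6: best P0=NH1 P1=NH4
Op 7: best P0=NH0 P1=NH4
Op 8: best P0=NH0 P1=NH4
Op 9: best P0=NH0 P1=NH4
Op 10: best P0=NH0 P1=NH4
Op 11: best P0=NH0 P1=NH4

Answer: P0:NH0 P1:NH4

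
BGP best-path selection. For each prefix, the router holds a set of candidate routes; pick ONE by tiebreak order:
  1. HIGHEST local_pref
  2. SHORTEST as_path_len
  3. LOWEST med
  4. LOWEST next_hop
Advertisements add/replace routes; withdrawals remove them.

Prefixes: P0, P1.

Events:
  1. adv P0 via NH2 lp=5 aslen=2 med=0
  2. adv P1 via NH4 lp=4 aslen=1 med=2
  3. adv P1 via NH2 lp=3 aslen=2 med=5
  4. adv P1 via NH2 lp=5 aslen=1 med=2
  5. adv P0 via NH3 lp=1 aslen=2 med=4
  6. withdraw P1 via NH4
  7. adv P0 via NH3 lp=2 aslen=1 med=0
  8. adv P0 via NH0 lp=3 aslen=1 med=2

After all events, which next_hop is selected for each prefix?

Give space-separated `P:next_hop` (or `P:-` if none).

Answer: P0:NH2 P1:NH2

Derivation:
Op 1: best P0=NH2 P1=-
Op 2: best P0=NH2 P1=NH4
Op 3: best P0=NH2 P1=NH4
Op 4: best P0=NH2 P1=NH2
Op 5: best P0=NH2 P1=NH2
Op 6: best P0=NH2 P1=NH2
Op 7: best P0=NH2 P1=NH2
Op 8: best P0=NH2 P1=NH2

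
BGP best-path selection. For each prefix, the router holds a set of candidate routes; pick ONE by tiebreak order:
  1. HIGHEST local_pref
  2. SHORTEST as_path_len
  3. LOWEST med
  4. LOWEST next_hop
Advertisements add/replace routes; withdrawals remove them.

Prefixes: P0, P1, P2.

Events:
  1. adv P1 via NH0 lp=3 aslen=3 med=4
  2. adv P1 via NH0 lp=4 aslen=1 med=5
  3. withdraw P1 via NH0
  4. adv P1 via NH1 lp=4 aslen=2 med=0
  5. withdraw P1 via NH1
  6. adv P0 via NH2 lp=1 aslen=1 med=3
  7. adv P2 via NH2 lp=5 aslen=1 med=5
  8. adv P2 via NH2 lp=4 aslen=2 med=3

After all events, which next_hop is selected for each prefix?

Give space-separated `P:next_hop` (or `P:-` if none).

Op 1: best P0=- P1=NH0 P2=-
Op 2: best P0=- P1=NH0 P2=-
Op 3: best P0=- P1=- P2=-
Op 4: best P0=- P1=NH1 P2=-
Op 5: best P0=- P1=- P2=-
Op 6: best P0=NH2 P1=- P2=-
Op 7: best P0=NH2 P1=- P2=NH2
Op 8: best P0=NH2 P1=- P2=NH2

Answer: P0:NH2 P1:- P2:NH2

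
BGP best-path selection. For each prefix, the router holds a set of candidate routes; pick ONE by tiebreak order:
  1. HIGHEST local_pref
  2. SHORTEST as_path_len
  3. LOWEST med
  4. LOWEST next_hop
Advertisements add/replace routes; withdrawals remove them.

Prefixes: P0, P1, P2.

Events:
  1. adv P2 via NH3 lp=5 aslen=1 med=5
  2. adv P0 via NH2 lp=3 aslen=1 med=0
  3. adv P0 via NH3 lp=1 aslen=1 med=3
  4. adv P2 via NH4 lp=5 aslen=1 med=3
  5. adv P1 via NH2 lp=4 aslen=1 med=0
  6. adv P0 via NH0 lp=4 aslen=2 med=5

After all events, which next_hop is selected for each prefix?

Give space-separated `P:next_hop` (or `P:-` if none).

Op 1: best P0=- P1=- P2=NH3
Op 2: best P0=NH2 P1=- P2=NH3
Op 3: best P0=NH2 P1=- P2=NH3
Op 4: best P0=NH2 P1=- P2=NH4
Op 5: best P0=NH2 P1=NH2 P2=NH4
Op 6: best P0=NH0 P1=NH2 P2=NH4

Answer: P0:NH0 P1:NH2 P2:NH4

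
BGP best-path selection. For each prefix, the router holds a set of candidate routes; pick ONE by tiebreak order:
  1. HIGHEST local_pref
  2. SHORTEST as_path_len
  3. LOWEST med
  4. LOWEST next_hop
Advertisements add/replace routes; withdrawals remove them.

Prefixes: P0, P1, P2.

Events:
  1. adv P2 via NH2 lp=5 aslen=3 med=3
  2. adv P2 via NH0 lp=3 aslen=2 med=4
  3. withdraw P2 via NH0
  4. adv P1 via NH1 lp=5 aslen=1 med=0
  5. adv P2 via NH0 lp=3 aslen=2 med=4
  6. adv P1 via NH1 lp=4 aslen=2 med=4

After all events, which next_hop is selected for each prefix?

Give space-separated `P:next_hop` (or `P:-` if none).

Answer: P0:- P1:NH1 P2:NH2

Derivation:
Op 1: best P0=- P1=- P2=NH2
Op 2: best P0=- P1=- P2=NH2
Op 3: best P0=- P1=- P2=NH2
Op 4: best P0=- P1=NH1 P2=NH2
Op 5: best P0=- P1=NH1 P2=NH2
Op 6: best P0=- P1=NH1 P2=NH2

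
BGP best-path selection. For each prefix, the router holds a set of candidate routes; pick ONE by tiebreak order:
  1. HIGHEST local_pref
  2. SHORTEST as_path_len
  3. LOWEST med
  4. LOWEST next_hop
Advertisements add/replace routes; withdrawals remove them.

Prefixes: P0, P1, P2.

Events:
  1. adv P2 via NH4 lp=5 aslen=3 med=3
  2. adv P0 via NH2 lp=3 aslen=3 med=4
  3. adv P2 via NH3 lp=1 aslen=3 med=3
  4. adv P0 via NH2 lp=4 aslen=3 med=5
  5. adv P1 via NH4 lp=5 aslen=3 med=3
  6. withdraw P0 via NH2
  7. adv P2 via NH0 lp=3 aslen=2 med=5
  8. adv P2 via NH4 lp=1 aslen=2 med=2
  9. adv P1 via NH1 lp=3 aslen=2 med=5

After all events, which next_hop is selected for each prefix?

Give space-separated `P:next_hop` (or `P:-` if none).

Answer: P0:- P1:NH4 P2:NH0

Derivation:
Op 1: best P0=- P1=- P2=NH4
Op 2: best P0=NH2 P1=- P2=NH4
Op 3: best P0=NH2 P1=- P2=NH4
Op 4: best P0=NH2 P1=- P2=NH4
Op 5: best P0=NH2 P1=NH4 P2=NH4
Op 6: best P0=- P1=NH4 P2=NH4
Op 7: best P0=- P1=NH4 P2=NH4
Op 8: best P0=- P1=NH4 P2=NH0
Op 9: best P0=- P1=NH4 P2=NH0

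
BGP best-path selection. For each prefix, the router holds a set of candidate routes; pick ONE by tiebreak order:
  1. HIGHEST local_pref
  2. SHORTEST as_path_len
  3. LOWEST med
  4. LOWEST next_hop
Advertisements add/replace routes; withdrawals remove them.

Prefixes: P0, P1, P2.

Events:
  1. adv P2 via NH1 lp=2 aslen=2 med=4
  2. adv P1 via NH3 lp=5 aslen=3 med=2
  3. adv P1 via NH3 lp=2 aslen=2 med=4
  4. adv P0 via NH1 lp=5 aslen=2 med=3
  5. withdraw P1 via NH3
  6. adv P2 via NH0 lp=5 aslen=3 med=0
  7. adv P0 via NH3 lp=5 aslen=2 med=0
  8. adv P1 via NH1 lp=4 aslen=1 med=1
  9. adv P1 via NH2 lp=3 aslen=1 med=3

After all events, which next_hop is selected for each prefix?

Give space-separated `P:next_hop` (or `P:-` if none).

Op 1: best P0=- P1=- P2=NH1
Op 2: best P0=- P1=NH3 P2=NH1
Op 3: best P0=- P1=NH3 P2=NH1
Op 4: best P0=NH1 P1=NH3 P2=NH1
Op 5: best P0=NH1 P1=- P2=NH1
Op 6: best P0=NH1 P1=- P2=NH0
Op 7: best P0=NH3 P1=- P2=NH0
Op 8: best P0=NH3 P1=NH1 P2=NH0
Op 9: best P0=NH3 P1=NH1 P2=NH0

Answer: P0:NH3 P1:NH1 P2:NH0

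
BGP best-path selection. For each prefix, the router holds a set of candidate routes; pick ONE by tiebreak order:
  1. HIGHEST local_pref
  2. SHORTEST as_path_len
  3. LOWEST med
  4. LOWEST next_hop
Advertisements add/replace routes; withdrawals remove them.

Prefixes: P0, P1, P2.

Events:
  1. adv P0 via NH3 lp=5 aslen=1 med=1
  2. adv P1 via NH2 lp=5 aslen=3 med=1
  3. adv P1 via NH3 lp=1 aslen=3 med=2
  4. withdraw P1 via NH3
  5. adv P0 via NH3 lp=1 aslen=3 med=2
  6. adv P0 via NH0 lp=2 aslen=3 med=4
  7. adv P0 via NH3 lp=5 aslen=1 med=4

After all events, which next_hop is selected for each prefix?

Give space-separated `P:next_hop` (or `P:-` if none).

Op 1: best P0=NH3 P1=- P2=-
Op 2: best P0=NH3 P1=NH2 P2=-
Op 3: best P0=NH3 P1=NH2 P2=-
Op 4: best P0=NH3 P1=NH2 P2=-
Op 5: best P0=NH3 P1=NH2 P2=-
Op 6: best P0=NH0 P1=NH2 P2=-
Op 7: best P0=NH3 P1=NH2 P2=-

Answer: P0:NH3 P1:NH2 P2:-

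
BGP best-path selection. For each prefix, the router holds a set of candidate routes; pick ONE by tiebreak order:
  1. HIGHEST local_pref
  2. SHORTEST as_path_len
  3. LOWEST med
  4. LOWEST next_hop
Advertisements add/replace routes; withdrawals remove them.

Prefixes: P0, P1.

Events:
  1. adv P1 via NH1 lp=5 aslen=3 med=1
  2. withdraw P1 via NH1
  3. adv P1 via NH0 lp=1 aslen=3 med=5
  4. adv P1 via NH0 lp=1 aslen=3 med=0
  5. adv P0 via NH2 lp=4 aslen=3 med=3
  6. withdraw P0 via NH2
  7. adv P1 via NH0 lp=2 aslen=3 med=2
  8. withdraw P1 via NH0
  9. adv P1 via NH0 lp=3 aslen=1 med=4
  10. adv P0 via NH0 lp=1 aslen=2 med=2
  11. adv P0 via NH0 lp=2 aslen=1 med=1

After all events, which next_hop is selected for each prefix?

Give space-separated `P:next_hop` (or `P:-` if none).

Answer: P0:NH0 P1:NH0

Derivation:
Op 1: best P0=- P1=NH1
Op 2: best P0=- P1=-
Op 3: best P0=- P1=NH0
Op 4: best P0=- P1=NH0
Op 5: best P0=NH2 P1=NH0
Op 6: best P0=- P1=NH0
Op 7: best P0=- P1=NH0
Op 8: best P0=- P1=-
Op 9: best P0=- P1=NH0
Op 10: best P0=NH0 P1=NH0
Op 11: best P0=NH0 P1=NH0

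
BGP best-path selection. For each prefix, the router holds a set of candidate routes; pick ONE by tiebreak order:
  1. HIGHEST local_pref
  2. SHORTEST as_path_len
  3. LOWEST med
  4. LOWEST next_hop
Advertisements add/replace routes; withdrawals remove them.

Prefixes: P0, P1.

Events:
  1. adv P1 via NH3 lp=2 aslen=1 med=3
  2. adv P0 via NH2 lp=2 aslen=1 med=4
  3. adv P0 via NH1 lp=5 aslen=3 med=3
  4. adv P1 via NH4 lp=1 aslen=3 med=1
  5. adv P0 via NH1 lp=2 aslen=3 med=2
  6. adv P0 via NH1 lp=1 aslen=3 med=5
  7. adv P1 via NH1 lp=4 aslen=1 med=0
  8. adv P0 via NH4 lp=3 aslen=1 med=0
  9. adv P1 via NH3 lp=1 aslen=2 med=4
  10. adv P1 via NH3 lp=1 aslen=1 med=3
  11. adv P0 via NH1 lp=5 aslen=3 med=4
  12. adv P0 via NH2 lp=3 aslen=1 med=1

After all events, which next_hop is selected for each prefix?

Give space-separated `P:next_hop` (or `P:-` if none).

Op 1: best P0=- P1=NH3
Op 2: best P0=NH2 P1=NH3
Op 3: best P0=NH1 P1=NH3
Op 4: best P0=NH1 P1=NH3
Op 5: best P0=NH2 P1=NH3
Op 6: best P0=NH2 P1=NH3
Op 7: best P0=NH2 P1=NH1
Op 8: best P0=NH4 P1=NH1
Op 9: best P0=NH4 P1=NH1
Op 10: best P0=NH4 P1=NH1
Op 11: best P0=NH1 P1=NH1
Op 12: best P0=NH1 P1=NH1

Answer: P0:NH1 P1:NH1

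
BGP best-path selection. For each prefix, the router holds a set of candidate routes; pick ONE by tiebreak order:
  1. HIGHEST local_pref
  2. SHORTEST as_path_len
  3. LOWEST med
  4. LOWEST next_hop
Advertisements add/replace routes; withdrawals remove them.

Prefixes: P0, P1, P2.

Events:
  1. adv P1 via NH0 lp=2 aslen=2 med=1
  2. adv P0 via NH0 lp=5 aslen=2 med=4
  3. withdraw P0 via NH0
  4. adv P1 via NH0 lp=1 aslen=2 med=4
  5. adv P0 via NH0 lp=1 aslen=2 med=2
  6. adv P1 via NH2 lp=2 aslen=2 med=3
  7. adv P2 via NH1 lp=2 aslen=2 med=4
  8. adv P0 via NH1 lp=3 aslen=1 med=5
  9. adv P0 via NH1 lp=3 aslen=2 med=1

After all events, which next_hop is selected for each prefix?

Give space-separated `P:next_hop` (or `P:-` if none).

Answer: P0:NH1 P1:NH2 P2:NH1

Derivation:
Op 1: best P0=- P1=NH0 P2=-
Op 2: best P0=NH0 P1=NH0 P2=-
Op 3: best P0=- P1=NH0 P2=-
Op 4: best P0=- P1=NH0 P2=-
Op 5: best P0=NH0 P1=NH0 P2=-
Op 6: best P0=NH0 P1=NH2 P2=-
Op 7: best P0=NH0 P1=NH2 P2=NH1
Op 8: best P0=NH1 P1=NH2 P2=NH1
Op 9: best P0=NH1 P1=NH2 P2=NH1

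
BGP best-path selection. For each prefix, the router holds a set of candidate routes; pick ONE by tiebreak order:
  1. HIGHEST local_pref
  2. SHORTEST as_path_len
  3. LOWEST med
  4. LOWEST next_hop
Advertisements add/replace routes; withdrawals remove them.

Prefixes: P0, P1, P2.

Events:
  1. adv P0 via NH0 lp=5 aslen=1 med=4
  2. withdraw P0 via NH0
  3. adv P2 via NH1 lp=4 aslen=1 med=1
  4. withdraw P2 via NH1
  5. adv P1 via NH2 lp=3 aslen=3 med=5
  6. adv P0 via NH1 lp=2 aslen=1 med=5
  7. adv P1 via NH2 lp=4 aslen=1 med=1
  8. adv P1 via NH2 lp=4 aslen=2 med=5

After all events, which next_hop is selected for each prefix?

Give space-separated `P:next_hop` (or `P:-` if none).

Answer: P0:NH1 P1:NH2 P2:-

Derivation:
Op 1: best P0=NH0 P1=- P2=-
Op 2: best P0=- P1=- P2=-
Op 3: best P0=- P1=- P2=NH1
Op 4: best P0=- P1=- P2=-
Op 5: best P0=- P1=NH2 P2=-
Op 6: best P0=NH1 P1=NH2 P2=-
Op 7: best P0=NH1 P1=NH2 P2=-
Op 8: best P0=NH1 P1=NH2 P2=-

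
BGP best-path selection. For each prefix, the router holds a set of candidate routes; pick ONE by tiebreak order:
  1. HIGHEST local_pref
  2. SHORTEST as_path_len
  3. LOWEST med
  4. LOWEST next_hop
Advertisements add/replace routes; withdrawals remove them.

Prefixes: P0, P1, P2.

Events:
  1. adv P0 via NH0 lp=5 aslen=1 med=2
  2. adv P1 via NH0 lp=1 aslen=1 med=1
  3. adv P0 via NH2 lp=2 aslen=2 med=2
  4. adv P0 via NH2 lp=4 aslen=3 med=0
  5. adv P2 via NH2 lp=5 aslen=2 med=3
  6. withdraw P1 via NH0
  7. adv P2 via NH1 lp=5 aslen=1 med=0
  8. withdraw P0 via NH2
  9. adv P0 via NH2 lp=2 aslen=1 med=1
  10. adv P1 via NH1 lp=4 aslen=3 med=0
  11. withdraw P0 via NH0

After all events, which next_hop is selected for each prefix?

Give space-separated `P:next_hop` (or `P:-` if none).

Answer: P0:NH2 P1:NH1 P2:NH1

Derivation:
Op 1: best P0=NH0 P1=- P2=-
Op 2: best P0=NH0 P1=NH0 P2=-
Op 3: best P0=NH0 P1=NH0 P2=-
Op 4: best P0=NH0 P1=NH0 P2=-
Op 5: best P0=NH0 P1=NH0 P2=NH2
Op 6: best P0=NH0 P1=- P2=NH2
Op 7: best P0=NH0 P1=- P2=NH1
Op 8: best P0=NH0 P1=- P2=NH1
Op 9: best P0=NH0 P1=- P2=NH1
Op 10: best P0=NH0 P1=NH1 P2=NH1
Op 11: best P0=NH2 P1=NH1 P2=NH1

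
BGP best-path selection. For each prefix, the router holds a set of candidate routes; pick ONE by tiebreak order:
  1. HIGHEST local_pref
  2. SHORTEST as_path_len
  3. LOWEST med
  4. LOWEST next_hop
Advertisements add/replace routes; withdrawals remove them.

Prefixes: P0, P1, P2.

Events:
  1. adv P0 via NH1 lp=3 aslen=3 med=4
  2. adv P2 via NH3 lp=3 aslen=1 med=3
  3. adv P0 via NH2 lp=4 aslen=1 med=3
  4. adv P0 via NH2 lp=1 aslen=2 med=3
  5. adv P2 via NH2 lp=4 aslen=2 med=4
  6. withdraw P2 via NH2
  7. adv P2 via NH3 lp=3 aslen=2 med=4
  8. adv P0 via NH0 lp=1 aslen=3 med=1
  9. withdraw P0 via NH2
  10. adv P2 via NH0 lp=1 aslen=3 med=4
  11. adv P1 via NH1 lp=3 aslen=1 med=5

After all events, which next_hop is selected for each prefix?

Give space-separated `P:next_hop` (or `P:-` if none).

Op 1: best P0=NH1 P1=- P2=-
Op 2: best P0=NH1 P1=- P2=NH3
Op 3: best P0=NH2 P1=- P2=NH3
Op 4: best P0=NH1 P1=- P2=NH3
Op 5: best P0=NH1 P1=- P2=NH2
Op 6: best P0=NH1 P1=- P2=NH3
Op 7: best P0=NH1 P1=- P2=NH3
Op 8: best P0=NH1 P1=- P2=NH3
Op 9: best P0=NH1 P1=- P2=NH3
Op 10: best P0=NH1 P1=- P2=NH3
Op 11: best P0=NH1 P1=NH1 P2=NH3

Answer: P0:NH1 P1:NH1 P2:NH3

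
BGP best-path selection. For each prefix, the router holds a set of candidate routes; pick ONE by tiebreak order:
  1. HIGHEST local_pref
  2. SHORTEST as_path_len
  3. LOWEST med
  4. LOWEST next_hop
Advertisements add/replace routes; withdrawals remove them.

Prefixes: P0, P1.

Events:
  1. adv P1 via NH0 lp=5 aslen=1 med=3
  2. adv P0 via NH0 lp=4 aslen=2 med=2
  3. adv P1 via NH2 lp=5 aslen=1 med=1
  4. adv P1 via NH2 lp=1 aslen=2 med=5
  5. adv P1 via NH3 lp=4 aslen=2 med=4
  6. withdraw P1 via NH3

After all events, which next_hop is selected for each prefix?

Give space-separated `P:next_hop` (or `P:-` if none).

Op 1: best P0=- P1=NH0
Op 2: best P0=NH0 P1=NH0
Op 3: best P0=NH0 P1=NH2
Op 4: best P0=NH0 P1=NH0
Op 5: best P0=NH0 P1=NH0
Op 6: best P0=NH0 P1=NH0

Answer: P0:NH0 P1:NH0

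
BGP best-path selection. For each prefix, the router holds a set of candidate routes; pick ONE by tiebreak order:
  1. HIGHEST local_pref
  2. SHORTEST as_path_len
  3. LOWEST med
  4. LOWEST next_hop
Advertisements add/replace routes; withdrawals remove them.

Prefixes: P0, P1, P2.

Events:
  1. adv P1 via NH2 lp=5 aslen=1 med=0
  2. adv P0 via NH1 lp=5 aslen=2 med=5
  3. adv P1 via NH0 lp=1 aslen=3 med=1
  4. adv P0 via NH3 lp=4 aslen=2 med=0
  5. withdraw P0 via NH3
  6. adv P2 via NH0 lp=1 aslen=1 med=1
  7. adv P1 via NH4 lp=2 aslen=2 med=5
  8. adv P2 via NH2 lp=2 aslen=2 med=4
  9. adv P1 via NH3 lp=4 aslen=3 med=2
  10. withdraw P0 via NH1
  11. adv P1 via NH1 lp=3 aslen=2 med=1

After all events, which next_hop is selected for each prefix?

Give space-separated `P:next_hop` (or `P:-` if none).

Answer: P0:- P1:NH2 P2:NH2

Derivation:
Op 1: best P0=- P1=NH2 P2=-
Op 2: best P0=NH1 P1=NH2 P2=-
Op 3: best P0=NH1 P1=NH2 P2=-
Op 4: best P0=NH1 P1=NH2 P2=-
Op 5: best P0=NH1 P1=NH2 P2=-
Op 6: best P0=NH1 P1=NH2 P2=NH0
Op 7: best P0=NH1 P1=NH2 P2=NH0
Op 8: best P0=NH1 P1=NH2 P2=NH2
Op 9: best P0=NH1 P1=NH2 P2=NH2
Op 10: best P0=- P1=NH2 P2=NH2
Op 11: best P0=- P1=NH2 P2=NH2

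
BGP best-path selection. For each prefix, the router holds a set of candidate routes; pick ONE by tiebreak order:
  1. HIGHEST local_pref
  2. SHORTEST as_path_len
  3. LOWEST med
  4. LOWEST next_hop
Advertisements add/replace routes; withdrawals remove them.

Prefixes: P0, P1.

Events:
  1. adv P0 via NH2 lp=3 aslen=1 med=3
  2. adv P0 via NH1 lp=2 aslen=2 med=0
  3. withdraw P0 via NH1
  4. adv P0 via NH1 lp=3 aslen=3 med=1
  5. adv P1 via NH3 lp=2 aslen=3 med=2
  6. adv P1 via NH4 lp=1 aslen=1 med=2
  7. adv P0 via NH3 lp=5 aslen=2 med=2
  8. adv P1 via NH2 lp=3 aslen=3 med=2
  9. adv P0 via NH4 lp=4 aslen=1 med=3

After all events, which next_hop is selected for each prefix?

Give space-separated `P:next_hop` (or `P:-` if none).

Answer: P0:NH3 P1:NH2

Derivation:
Op 1: best P0=NH2 P1=-
Op 2: best P0=NH2 P1=-
Op 3: best P0=NH2 P1=-
Op 4: best P0=NH2 P1=-
Op 5: best P0=NH2 P1=NH3
Op 6: best P0=NH2 P1=NH3
Op 7: best P0=NH3 P1=NH3
Op 8: best P0=NH3 P1=NH2
Op 9: best P0=NH3 P1=NH2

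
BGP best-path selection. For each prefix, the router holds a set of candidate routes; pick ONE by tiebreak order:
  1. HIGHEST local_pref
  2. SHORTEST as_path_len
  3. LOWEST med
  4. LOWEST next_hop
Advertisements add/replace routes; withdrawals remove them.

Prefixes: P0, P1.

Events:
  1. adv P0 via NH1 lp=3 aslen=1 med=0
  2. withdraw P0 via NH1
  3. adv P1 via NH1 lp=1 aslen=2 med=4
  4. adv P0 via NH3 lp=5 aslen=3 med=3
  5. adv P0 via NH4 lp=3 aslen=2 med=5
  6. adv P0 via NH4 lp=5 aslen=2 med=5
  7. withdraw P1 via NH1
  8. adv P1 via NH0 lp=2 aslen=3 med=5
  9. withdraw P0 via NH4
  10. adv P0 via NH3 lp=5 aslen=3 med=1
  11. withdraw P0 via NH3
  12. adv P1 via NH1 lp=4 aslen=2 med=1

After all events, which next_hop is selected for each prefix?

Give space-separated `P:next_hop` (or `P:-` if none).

Op 1: best P0=NH1 P1=-
Op 2: best P0=- P1=-
Op 3: best P0=- P1=NH1
Op 4: best P0=NH3 P1=NH1
Op 5: best P0=NH3 P1=NH1
Op 6: best P0=NH4 P1=NH1
Op 7: best P0=NH4 P1=-
Op 8: best P0=NH4 P1=NH0
Op 9: best P0=NH3 P1=NH0
Op 10: best P0=NH3 P1=NH0
Op 11: best P0=- P1=NH0
Op 12: best P0=- P1=NH1

Answer: P0:- P1:NH1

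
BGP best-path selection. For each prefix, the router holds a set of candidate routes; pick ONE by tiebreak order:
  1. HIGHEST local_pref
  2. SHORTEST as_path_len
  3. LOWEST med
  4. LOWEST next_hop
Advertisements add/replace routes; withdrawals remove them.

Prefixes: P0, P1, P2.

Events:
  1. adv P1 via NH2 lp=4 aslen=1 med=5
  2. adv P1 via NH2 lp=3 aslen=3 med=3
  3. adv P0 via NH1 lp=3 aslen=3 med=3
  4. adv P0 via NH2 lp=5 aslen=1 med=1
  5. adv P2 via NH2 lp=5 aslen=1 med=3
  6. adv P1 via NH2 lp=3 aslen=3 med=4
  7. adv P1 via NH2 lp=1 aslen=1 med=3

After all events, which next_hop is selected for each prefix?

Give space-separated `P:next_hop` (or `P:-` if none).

Op 1: best P0=- P1=NH2 P2=-
Op 2: best P0=- P1=NH2 P2=-
Op 3: best P0=NH1 P1=NH2 P2=-
Op 4: best P0=NH2 P1=NH2 P2=-
Op 5: best P0=NH2 P1=NH2 P2=NH2
Op 6: best P0=NH2 P1=NH2 P2=NH2
Op 7: best P0=NH2 P1=NH2 P2=NH2

Answer: P0:NH2 P1:NH2 P2:NH2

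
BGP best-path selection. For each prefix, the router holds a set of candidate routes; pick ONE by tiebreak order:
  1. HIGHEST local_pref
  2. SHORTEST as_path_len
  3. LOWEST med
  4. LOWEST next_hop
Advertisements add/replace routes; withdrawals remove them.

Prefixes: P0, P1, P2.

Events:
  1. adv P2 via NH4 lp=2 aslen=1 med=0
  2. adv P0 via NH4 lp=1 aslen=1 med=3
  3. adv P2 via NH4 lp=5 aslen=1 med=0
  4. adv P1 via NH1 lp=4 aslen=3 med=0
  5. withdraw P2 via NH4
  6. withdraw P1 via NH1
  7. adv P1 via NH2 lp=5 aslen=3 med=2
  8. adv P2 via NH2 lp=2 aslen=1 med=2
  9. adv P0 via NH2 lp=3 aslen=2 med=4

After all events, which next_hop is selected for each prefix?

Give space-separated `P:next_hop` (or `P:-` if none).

Op 1: best P0=- P1=- P2=NH4
Op 2: best P0=NH4 P1=- P2=NH4
Op 3: best P0=NH4 P1=- P2=NH4
Op 4: best P0=NH4 P1=NH1 P2=NH4
Op 5: best P0=NH4 P1=NH1 P2=-
Op 6: best P0=NH4 P1=- P2=-
Op 7: best P0=NH4 P1=NH2 P2=-
Op 8: best P0=NH4 P1=NH2 P2=NH2
Op 9: best P0=NH2 P1=NH2 P2=NH2

Answer: P0:NH2 P1:NH2 P2:NH2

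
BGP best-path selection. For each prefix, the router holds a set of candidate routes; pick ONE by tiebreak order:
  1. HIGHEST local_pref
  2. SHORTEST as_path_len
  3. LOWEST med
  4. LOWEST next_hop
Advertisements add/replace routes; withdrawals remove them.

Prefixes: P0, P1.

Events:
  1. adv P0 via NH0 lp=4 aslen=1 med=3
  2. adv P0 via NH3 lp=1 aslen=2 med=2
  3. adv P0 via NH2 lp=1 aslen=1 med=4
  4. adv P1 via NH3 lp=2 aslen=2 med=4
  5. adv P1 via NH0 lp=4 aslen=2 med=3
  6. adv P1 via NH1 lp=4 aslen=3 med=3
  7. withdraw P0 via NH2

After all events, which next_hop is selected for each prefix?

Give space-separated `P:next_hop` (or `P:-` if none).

Op 1: best P0=NH0 P1=-
Op 2: best P0=NH0 P1=-
Op 3: best P0=NH0 P1=-
Op 4: best P0=NH0 P1=NH3
Op 5: best P0=NH0 P1=NH0
Op 6: best P0=NH0 P1=NH0
Op 7: best P0=NH0 P1=NH0

Answer: P0:NH0 P1:NH0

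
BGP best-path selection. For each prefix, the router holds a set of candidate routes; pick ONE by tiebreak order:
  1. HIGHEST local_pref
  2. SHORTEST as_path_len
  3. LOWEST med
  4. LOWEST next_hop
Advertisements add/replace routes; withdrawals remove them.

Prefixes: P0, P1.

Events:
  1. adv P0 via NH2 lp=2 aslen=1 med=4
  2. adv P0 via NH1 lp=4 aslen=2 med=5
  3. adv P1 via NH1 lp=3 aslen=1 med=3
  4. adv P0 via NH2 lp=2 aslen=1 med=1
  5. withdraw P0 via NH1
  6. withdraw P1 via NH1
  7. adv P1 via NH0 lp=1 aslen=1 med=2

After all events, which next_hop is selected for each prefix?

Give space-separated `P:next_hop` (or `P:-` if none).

Op 1: best P0=NH2 P1=-
Op 2: best P0=NH1 P1=-
Op 3: best P0=NH1 P1=NH1
Op 4: best P0=NH1 P1=NH1
Op 5: best P0=NH2 P1=NH1
Op 6: best P0=NH2 P1=-
Op 7: best P0=NH2 P1=NH0

Answer: P0:NH2 P1:NH0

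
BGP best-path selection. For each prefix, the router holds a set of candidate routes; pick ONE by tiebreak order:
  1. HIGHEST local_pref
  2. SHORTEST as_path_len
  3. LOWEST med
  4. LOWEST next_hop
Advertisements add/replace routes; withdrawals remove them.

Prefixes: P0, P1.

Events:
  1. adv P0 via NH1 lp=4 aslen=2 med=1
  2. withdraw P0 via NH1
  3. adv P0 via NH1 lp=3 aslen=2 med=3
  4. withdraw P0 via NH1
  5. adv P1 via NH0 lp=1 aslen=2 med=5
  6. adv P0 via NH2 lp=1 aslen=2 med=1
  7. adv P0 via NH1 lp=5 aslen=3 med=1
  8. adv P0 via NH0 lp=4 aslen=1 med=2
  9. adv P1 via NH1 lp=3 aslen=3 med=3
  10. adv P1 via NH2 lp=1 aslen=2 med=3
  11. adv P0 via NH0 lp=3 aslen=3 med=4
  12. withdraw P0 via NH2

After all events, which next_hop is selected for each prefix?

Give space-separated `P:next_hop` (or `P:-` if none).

Op 1: best P0=NH1 P1=-
Op 2: best P0=- P1=-
Op 3: best P0=NH1 P1=-
Op 4: best P0=- P1=-
Op 5: best P0=- P1=NH0
Op 6: best P0=NH2 P1=NH0
Op 7: best P0=NH1 P1=NH0
Op 8: best P0=NH1 P1=NH0
Op 9: best P0=NH1 P1=NH1
Op 10: best P0=NH1 P1=NH1
Op 11: best P0=NH1 P1=NH1
Op 12: best P0=NH1 P1=NH1

Answer: P0:NH1 P1:NH1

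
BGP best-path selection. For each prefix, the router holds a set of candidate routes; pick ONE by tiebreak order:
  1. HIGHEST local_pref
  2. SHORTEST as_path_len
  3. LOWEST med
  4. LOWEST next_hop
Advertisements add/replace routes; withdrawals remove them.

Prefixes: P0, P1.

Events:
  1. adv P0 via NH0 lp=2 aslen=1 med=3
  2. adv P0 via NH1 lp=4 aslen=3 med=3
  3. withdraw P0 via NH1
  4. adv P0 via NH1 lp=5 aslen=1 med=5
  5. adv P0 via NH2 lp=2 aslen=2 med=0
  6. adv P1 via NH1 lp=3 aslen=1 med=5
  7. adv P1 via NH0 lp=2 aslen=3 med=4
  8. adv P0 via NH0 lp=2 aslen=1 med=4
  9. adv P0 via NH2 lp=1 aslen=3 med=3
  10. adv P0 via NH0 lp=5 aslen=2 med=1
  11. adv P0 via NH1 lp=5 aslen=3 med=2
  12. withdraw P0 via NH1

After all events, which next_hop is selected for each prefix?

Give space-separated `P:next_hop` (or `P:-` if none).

Op 1: best P0=NH0 P1=-
Op 2: best P0=NH1 P1=-
Op 3: best P0=NH0 P1=-
Op 4: best P0=NH1 P1=-
Op 5: best P0=NH1 P1=-
Op 6: best P0=NH1 P1=NH1
Op 7: best P0=NH1 P1=NH1
Op 8: best P0=NH1 P1=NH1
Op 9: best P0=NH1 P1=NH1
Op 10: best P0=NH1 P1=NH1
Op 11: best P0=NH0 P1=NH1
Op 12: best P0=NH0 P1=NH1

Answer: P0:NH0 P1:NH1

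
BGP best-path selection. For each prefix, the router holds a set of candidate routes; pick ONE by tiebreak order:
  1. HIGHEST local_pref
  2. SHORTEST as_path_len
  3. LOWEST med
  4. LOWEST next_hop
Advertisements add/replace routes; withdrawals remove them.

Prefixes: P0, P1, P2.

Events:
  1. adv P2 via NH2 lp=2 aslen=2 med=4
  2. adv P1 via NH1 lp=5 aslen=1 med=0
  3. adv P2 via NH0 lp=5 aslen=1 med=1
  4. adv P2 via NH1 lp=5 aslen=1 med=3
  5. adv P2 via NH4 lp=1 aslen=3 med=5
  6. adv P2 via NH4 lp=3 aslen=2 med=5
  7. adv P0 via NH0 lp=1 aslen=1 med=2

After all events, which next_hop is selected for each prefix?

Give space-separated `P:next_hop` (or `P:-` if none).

Op 1: best P0=- P1=- P2=NH2
Op 2: best P0=- P1=NH1 P2=NH2
Op 3: best P0=- P1=NH1 P2=NH0
Op 4: best P0=- P1=NH1 P2=NH0
Op 5: best P0=- P1=NH1 P2=NH0
Op 6: best P0=- P1=NH1 P2=NH0
Op 7: best P0=NH0 P1=NH1 P2=NH0

Answer: P0:NH0 P1:NH1 P2:NH0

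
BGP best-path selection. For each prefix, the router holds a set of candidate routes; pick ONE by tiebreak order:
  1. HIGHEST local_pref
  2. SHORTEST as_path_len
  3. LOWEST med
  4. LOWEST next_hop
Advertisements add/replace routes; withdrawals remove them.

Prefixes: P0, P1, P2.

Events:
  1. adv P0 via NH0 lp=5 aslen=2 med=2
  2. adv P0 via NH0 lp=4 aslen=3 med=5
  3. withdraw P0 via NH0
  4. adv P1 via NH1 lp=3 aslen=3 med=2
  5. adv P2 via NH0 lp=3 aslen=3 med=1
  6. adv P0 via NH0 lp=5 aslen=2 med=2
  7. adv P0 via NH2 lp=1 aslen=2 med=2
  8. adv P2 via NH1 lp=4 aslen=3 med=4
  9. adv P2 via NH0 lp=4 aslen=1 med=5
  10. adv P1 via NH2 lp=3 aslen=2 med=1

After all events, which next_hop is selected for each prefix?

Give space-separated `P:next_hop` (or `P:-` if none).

Op 1: best P0=NH0 P1=- P2=-
Op 2: best P0=NH0 P1=- P2=-
Op 3: best P0=- P1=- P2=-
Op 4: best P0=- P1=NH1 P2=-
Op 5: best P0=- P1=NH1 P2=NH0
Op 6: best P0=NH0 P1=NH1 P2=NH0
Op 7: best P0=NH0 P1=NH1 P2=NH0
Op 8: best P0=NH0 P1=NH1 P2=NH1
Op 9: best P0=NH0 P1=NH1 P2=NH0
Op 10: best P0=NH0 P1=NH2 P2=NH0

Answer: P0:NH0 P1:NH2 P2:NH0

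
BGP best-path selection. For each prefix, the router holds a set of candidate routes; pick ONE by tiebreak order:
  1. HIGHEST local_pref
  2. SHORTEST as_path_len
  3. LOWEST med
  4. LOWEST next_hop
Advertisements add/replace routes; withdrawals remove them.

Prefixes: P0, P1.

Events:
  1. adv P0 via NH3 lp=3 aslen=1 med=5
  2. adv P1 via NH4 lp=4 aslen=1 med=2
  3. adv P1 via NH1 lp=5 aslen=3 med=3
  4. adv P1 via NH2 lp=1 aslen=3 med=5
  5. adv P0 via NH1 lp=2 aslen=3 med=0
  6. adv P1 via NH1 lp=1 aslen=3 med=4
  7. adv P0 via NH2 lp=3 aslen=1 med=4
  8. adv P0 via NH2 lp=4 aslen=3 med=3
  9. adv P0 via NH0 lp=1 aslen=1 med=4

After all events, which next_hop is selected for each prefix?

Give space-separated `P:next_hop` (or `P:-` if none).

Op 1: best P0=NH3 P1=-
Op 2: best P0=NH3 P1=NH4
Op 3: best P0=NH3 P1=NH1
Op 4: best P0=NH3 P1=NH1
Op 5: best P0=NH3 P1=NH1
Op 6: best P0=NH3 P1=NH4
Op 7: best P0=NH2 P1=NH4
Op 8: best P0=NH2 P1=NH4
Op 9: best P0=NH2 P1=NH4

Answer: P0:NH2 P1:NH4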